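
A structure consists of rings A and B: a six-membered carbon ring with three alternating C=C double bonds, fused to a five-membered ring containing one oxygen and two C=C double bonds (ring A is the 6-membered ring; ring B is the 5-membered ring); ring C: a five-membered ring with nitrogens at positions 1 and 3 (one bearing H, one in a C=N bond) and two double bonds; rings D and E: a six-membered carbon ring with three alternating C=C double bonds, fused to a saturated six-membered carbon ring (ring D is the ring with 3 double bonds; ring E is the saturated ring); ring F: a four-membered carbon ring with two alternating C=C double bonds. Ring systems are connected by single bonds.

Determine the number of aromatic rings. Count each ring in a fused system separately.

Rings A and B form a fused bicyclic system (with one oxygen) with 9 sp² atoms and 10 π electrons from ring double bonds plus a heteroatom lone pair. 10 = 4(2)+2, so the system is aromatic and both rings count as aromatic (benzofuran).
Ring C is fully conjugated (every ring atom contributes a p orbital); 2 ring double bonds (4 π electrons) plus a heteroatom lone pair (2) give 6 π electrons. 6 = 4(1)+2, so ring C is aromatic (imidazole).
Ring D is fully conjugated (every ring atom contributes a p orbital); 3 ring double bonds give 6 π electrons. That satisfies 4n+2 with n=1, so ring D is aromatic (benzene ring).
Ring E has four sp³ carbons, so it is not fully conjugated — not aromatic (cyclohexane ring).
Ring F has only sp² ring atoms; a planar conformation would have a fully conjugated π system of 4 electrons. But 4 = 4(1), which is 4n not 4n+2, so ring F is not aromatic (cyclobutadiene) — cyclobutadiene is antiaromatic and distorts to a rectangle.
Aromatic: A, B, C, D. Total: 4.

4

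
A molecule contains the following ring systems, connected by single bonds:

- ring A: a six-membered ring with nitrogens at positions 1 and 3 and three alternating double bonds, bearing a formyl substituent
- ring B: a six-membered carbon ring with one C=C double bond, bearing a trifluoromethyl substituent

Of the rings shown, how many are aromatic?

Ring A is fully conjugated (every ring atom contributes a p orbital); 3 ring double bonds give 6 π electrons. Since 6 = 4n+2 (n=1), ring A is aromatic (pyrimidine).
Ring B has four sp³ carbons, so it is not fully conjugated — not aromatic (cyclohexene).
Aromatic: A. Total: 1.

1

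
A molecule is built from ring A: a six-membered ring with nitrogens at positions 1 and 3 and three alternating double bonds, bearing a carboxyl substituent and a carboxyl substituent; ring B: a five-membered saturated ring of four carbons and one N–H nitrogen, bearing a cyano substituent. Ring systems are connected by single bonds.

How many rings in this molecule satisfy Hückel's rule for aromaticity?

Ring A is planar and fully conjugated; 3 ring double bonds give 6 π electrons. That satisfies 4n+2 with n=1, so ring A is aromatic (pyrimidine).
Ring B has only sp³ atoms, so it is not fully conjugated — not aromatic (pyrrolidine).
Aromatic: A. Total: 1.

1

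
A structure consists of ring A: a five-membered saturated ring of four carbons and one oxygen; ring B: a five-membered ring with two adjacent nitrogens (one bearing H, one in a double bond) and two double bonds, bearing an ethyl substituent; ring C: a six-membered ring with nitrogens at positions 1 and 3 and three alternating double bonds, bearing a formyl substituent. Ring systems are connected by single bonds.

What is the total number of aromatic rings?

2

Ring A has only sp³ atoms, so it is not fully conjugated — not aromatic (tetrahydrofuran).
Ring B has a continuous p-orbital overlap around the ring; 2 ring double bonds (4 π electrons) plus a heteroatom lone pair (2) give 6 π electrons. Since 6 = 4n+2 (n=1), ring B is aromatic (pyrazole).
Ring C is fully conjugated (every ring atom contributes a p orbital); 3 ring double bonds give 6 π electrons. 6 = 4(1)+2, so ring C is aromatic (pyrimidine).
Aromatic: B, C. Total: 2.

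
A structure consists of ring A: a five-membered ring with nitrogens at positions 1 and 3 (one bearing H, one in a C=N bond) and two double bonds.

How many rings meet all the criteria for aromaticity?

Ring A has a continuous p-orbital overlap around the ring; 2 ring double bonds (4 π electrons) plus a heteroatom lone pair (2) give 6 π electrons. That satisfies 4n+2 with n=1, so ring A is aromatic (imidazole).

1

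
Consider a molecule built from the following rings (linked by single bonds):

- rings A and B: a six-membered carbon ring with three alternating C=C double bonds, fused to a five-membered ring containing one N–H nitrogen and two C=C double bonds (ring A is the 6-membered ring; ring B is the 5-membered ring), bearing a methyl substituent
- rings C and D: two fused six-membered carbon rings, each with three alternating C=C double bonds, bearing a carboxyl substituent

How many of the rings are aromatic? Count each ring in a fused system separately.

4

Rings A and B form a fused bicyclic system (with one N–H) with 9 sp² atoms and 10 π electrons from ring double bonds plus a heteroatom lone pair. 10 = 4(2)+2, so the system is aromatic and both rings count as aromatic (indole).
Rings C and D form a fused bicyclic system with 10 sp² atoms and 10 π electrons from ring double bonds. 10 = 4(2)+2, so the system is aromatic and both rings count as aromatic (naphthalene).
Aromatic: A, B, C, D. Total: 4.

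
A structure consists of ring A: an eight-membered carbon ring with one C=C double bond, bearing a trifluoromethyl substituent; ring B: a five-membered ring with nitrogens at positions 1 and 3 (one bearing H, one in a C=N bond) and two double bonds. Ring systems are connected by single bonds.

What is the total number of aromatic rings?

1

Ring A has six sp³ carbons, so it is not fully conjugated — not aromatic (cyclooctene).
Ring B is planar and fully conjugated; 2 ring double bonds (4 π electrons) plus a heteroatom lone pair (2) give 6 π electrons. Since 6 = 4n+2 (n=1), ring B is aromatic (imidazole).
Aromatic: B. Total: 1.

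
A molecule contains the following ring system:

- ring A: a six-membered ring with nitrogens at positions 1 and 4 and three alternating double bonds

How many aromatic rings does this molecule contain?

Ring A is planar and fully conjugated; 3 ring double bonds give 6 π electrons. Since 6 = 4n+2 (n=1), ring A is aromatic (pyrazine).

1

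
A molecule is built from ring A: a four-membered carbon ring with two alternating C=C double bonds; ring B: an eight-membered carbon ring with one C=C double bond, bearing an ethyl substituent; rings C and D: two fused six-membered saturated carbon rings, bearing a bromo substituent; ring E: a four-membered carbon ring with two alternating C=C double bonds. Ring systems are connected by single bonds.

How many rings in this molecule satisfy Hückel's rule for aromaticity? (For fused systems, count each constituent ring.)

Ring A has only sp² ring atoms; a planar conformation would have a fully conjugated π system of 4 electrons. But 4 = 4(1), which is 4n not 4n+2, so ring A is not aromatic (cyclobutadiene) — cyclobutadiene is antiaromatic and distorts to a rectangle.
Ring B has six sp³ carbons, so it is not fully conjugated — not aromatic (cyclooctene).
Ring C has only sp³ atoms, so it is not fully conjugated — not aromatic (cyclohexane ring).
Ring D has only sp³ atoms, so it is not fully conjugated — not aromatic (cyclohexane ring).
Ring E has only sp² ring atoms; a planar conformation would have a fully conjugated π system of 4 electrons. But 4 = 4(1), which is 4n not 4n+2, so ring E is not aromatic (cyclobutadiene) — cyclobutadiene is antiaromatic and distorts to a rectangle.
No ring is aromatic. Total: 0.

0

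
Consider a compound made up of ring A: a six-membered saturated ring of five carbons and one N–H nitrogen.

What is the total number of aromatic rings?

Ring A has only sp³ atoms, so it is not fully conjugated — not aromatic (piperidine).

0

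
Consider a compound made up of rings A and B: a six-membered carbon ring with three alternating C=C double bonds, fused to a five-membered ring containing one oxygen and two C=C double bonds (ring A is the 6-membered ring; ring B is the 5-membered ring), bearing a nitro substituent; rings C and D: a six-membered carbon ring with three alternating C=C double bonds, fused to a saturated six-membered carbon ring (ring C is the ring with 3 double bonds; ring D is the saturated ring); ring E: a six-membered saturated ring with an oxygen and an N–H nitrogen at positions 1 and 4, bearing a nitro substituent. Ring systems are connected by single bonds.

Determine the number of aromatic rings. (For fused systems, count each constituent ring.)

3

Rings A and B form a fused bicyclic system (with one oxygen) with 9 sp² atoms and 10 π electrons from ring double bonds plus a heteroatom lone pair. 10 = 4(2)+2, so the system is aromatic and both rings count as aromatic (benzofuran).
Ring C is fully conjugated (every ring atom contributes a p orbital); 3 ring double bonds give 6 π electrons. Since 6 = 4n+2 (n=1), ring C is aromatic (benzene ring).
Ring D has four sp³ carbons, so it is not fully conjugated — not aromatic (cyclohexane ring).
Ring E has only sp³ atoms, so it is not fully conjugated — not aromatic (morpholine).
Aromatic: A, B, C. Total: 3.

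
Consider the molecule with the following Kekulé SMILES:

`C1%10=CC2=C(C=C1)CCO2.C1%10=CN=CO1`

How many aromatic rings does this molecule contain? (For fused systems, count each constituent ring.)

The SMILES encodes a six-membered carbon ring with three alternating C=C double bonds, fused to a five-membered ring containing one oxygen and two sp³ carbons; a five-membered ring with an oxygen at position 1 and a nitrogen at position 3 (in a C=N bond), with two double bonds.
The 6-membered ring is fully conjugated (every ring atom contributes a p orbital); 3 ring double bonds give 6 π electrons. Since 6 = 4n+2 (n=1), it is aromatic (benzene ring).
The 5-membered ring with one oxygen has two sp³ carbons, so it is not fully conjugated — not aromatic (oxolane ring).
The 5-membered ring with one oxygen and one =N– has a continuous p-orbital overlap around the ring; 2 ring double bonds (4 π electrons) plus a heteroatom lone pair (2) give 6 π electrons. That satisfies 4n+2 with n=1, so it is aromatic (oxazole).
2 of the 3 rings are aromatic. Total: 2.

2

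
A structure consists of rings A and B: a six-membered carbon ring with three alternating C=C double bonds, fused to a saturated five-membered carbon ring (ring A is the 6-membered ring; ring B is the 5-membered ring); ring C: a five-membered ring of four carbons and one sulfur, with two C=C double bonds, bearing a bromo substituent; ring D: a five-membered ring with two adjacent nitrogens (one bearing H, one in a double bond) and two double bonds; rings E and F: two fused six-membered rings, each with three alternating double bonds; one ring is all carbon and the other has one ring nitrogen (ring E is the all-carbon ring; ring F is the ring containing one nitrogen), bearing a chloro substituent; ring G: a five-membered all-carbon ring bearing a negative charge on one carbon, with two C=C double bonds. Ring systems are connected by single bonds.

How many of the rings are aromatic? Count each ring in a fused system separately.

6

Ring A is fully conjugated (every ring atom contributes a p orbital); 3 ring double bonds give 6 π electrons. Since 6 = 4n+2 (n=1), ring A is aromatic (benzene ring).
Ring B has three sp³ carbons, so it is not fully conjugated — not aromatic (cyclopentane ring).
Ring C has a continuous p-orbital overlap around the ring; 2 ring double bonds (4 π electrons) plus a heteroatom lone pair (2) give 6 π electrons. That satisfies 4n+2 with n=1, so ring C is aromatic (thiophene).
Ring D has a continuous p-orbital overlap around the ring; 2 ring double bonds (4 π electrons) plus a heteroatom lone pair (2) give 6 π electrons. Since 6 = 4n+2 (n=1), ring D is aromatic (pyrazole).
Rings E and F form a fused bicyclic system (with one nitrogen) with 10 sp² atoms and 10 π electrons from ring double bonds. 10 = 4(2)+2, so the system is aromatic and both rings count as aromatic (quinoline).
Ring G is fully conjugated (every ring atom contributes a p orbital); 2 ring double bonds (4 π electrons) plus the carbanion lone pair (2) give 6 π electrons. Since 6 = 4n+2 (n=1), ring G is aromatic (cyclopentadienyl anion).
Aromatic: A, C, D, E, F, G. Total: 6.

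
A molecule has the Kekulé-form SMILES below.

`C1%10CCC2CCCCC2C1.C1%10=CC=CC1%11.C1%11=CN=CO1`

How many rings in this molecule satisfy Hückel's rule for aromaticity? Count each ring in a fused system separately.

1

The SMILES encodes two fused six-membered saturated carbon rings; a five-membered carbon ring with two conjugated C=C double bonds and one sp³ carbon; a five-membered ring with an oxygen at position 1 and a nitrogen at position 3 (in a C=N bond), with two double bonds.
The 6-membered ring has only sp³ atoms, so it is not fully conjugated — not aromatic (cyclohexane ring).
The second 6-membered ring has only sp³ atoms, so it is not fully conjugated — not aromatic (cyclohexane ring).
The 5-membered ring has one sp³ carbon, so it is not fully conjugated — not aromatic (cyclopentadiene).
The 5-membered ring with one oxygen and one =N– is fully conjugated (every ring atom contributes a p orbital); 2 ring double bonds (4 π electrons) plus a heteroatom lone pair (2) give 6 π electrons. 6 = 4(1)+2, so it is aromatic (oxazole).
1 of the 4 rings is aromatic. Total: 1.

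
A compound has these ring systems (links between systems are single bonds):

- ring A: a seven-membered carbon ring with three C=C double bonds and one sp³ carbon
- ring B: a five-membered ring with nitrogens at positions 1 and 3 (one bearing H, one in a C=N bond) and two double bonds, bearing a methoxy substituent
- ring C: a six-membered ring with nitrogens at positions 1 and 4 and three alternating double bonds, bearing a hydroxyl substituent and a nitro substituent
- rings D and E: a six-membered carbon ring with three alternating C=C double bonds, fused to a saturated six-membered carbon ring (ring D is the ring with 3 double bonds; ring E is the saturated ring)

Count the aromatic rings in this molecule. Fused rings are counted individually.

Ring A has one sp³ carbon, so it is not fully conjugated — not aromatic (cycloheptatriene).
Ring B has a continuous p-orbital overlap around the ring; 2 ring double bonds (4 π electrons) plus a heteroatom lone pair (2) give 6 π electrons. 6 = 4(1)+2, so ring B is aromatic (imidazole).
Ring C has a continuous p-orbital overlap around the ring; 3 ring double bonds give 6 π electrons. 6 = 4(1)+2, so ring C is aromatic (pyrazine).
Ring D is planar and fully conjugated; 3 ring double bonds give 6 π electrons. Since 6 = 4n+2 (n=1), ring D is aromatic (benzene ring).
Ring E has four sp³ carbons, so it is not fully conjugated — not aromatic (cyclohexane ring).
Aromatic: B, C, D. Total: 3.

3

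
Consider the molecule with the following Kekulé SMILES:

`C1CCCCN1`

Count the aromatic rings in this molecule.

0

The SMILES encodes a six-membered saturated ring of five carbons and one N–H nitrogen.
The 6-membered ring with one N–H has only sp³ atoms, so it is not fully conjugated — not aromatic (piperidine).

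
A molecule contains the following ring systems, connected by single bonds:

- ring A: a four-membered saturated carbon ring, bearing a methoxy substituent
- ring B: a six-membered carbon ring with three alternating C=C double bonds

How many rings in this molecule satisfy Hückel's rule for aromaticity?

1

Ring A has only sp³ atoms, so it is not fully conjugated — not aromatic (cyclobutane).
Ring B has a continuous p-orbital overlap around the ring; 3 ring double bonds give 6 π electrons. 6 = 4(1)+2, so ring B is aromatic (benzene).
Aromatic: B. Total: 1.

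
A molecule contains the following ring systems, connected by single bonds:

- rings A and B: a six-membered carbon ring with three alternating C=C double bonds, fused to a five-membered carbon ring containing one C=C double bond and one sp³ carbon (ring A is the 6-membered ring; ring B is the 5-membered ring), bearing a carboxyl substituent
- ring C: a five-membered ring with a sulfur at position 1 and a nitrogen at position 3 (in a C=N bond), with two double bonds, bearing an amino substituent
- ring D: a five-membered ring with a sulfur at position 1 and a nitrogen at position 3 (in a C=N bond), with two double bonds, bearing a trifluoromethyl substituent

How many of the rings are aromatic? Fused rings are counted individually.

3

Ring A has a continuous p-orbital overlap around the ring; 3 ring double bonds give 6 π electrons. Since 6 = 4n+2 (n=1), ring A is aromatic (benzene ring).
Ring B has one sp³ carbon, so it is not fully conjugated — not aromatic (cyclopentene ring).
Ring C is planar and fully conjugated; 2 ring double bonds (4 π electrons) plus a heteroatom lone pair (2) give 6 π electrons. Since 6 = 4n+2 (n=1), ring C is aromatic (thiazole).
Ring D has a continuous p-orbital overlap around the ring; 2 ring double bonds (4 π electrons) plus a heteroatom lone pair (2) give 6 π electrons. 6 = 4(1)+2, so ring D is aromatic (thiazole).
Aromatic: A, C, D. Total: 3.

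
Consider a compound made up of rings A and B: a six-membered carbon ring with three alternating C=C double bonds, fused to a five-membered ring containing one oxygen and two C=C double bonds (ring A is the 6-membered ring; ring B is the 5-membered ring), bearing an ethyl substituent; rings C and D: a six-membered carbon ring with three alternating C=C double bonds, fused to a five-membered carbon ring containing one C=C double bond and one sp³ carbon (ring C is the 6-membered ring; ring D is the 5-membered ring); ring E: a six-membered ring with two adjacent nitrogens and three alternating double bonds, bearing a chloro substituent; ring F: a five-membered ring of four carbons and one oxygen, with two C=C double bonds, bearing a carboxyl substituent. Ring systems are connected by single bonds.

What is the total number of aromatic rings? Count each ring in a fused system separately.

Rings A and B form a fused bicyclic system (with one oxygen) with 9 sp² atoms and 10 π electrons from ring double bonds plus a heteroatom lone pair. 10 = 4(2)+2, so the system is aromatic and both rings count as aromatic (benzofuran).
Ring C is fully conjugated (every ring atom contributes a p orbital); 3 ring double bonds give 6 π electrons. 6 = 4(1)+2, so ring C is aromatic (benzene ring).
Ring D has one sp³ carbon, so it is not fully conjugated — not aromatic (cyclopentene ring).
Ring E has a continuous p-orbital overlap around the ring; 3 ring double bonds give 6 π electrons. 6 = 4(1)+2, so ring E is aromatic (pyridazine).
Ring F is planar and fully conjugated; 2 ring double bonds (4 π electrons) plus a heteroatom lone pair (2) give 6 π electrons. 6 = 4(1)+2, so ring F is aromatic (furan).
Aromatic: A, B, C, E, F. Total: 5.

5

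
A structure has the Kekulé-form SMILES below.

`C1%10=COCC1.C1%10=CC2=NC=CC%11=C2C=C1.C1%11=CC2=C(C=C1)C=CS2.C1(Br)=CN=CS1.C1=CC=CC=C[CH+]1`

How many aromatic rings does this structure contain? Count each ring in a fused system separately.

The SMILES encodes a five-membered ring of four carbons and one oxygen, with one C=C double bond and two sp³ carbons; two fused six-membered rings, each with three alternating double bonds; one ring is all carbon and the other has one ring nitrogen; a six-membered carbon ring with three alternating C=C double bonds, fused to a five-membered ring containing one sulfur and two C=C double bonds; a five-membered ring with a sulfur at position 1 and a nitrogen at position 3 (in a C=N bond), with two double bonds; a seven-membered all-carbon ring bearing a positive charge on one carbon, with three C=C double bonds.
The 5-membered ring with one oxygen has two sp³ carbons, so it is not fully conjugated — not aromatic (2,3-dihydrofuran).
The fused 6/6-membered bicyclic (with one nitrogen) is a single π system with 10 sp² atoms and 10 π electrons from ring double bonds. 10 = 4(2)+2, so the system is aromatic and both rings count as aromatic (quinoline).
The fused 6/5-membered bicyclic (with one sulfur) is a single π system with 9 sp² atoms and 10 π electrons from ring double bonds plus a heteroatom lone pair. 10 = 4(2)+2, so the system is aromatic and both rings count as aromatic (benzothiophene).
The 5-membered ring with one sulfur and one =N– is fully conjugated (every ring atom contributes a p orbital); 2 ring double bonds (4 π electrons) plus a heteroatom lone pair (2) give 6 π electrons. 6 = 4(1)+2, so it is aromatic (thiazole).
The 7-membered ring is planar and fully conjugated; 3 ring double bonds (6 π electrons) plus the carbocation's empty p orbital (0, but keeps the ring conjugated) give 6 π electrons. 6 = 4(1)+2, so it is aromatic (tropylium cation).
6 of the 7 rings are aromatic. Total: 6.

6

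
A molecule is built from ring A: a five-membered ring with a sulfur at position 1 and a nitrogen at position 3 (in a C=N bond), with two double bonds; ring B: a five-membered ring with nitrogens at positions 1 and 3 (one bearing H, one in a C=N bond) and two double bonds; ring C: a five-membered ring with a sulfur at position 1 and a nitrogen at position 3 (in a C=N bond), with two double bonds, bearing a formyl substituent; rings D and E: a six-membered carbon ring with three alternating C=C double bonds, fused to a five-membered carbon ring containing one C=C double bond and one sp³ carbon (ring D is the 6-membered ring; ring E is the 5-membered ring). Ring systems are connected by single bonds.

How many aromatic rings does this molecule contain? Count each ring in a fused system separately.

Ring A has a continuous p-orbital overlap around the ring; 2 ring double bonds (4 π electrons) plus a heteroatom lone pair (2) give 6 π electrons. 6 = 4(1)+2, so ring A is aromatic (thiazole).
Ring B is fully conjugated (every ring atom contributes a p orbital); 2 ring double bonds (4 π electrons) plus a heteroatom lone pair (2) give 6 π electrons. That satisfies 4n+2 with n=1, so ring B is aromatic (imidazole).
Ring C has a continuous p-orbital overlap around the ring; 2 ring double bonds (4 π electrons) plus a heteroatom lone pair (2) give 6 π electrons. 6 = 4(1)+2, so ring C is aromatic (thiazole).
Ring D has a continuous p-orbital overlap around the ring; 3 ring double bonds give 6 π electrons. That satisfies 4n+2 with n=1, so ring D is aromatic (benzene ring).
Ring E has one sp³ carbon, so it is not fully conjugated — not aromatic (cyclopentene ring).
Aromatic: A, B, C, D. Total: 4.

4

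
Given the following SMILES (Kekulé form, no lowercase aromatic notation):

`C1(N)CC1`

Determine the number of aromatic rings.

The SMILES encodes a three-membered saturated carbon ring.
The 3-membered ring has only sp³ atoms, so it is not fully conjugated — not aromatic (cyclopropane).

0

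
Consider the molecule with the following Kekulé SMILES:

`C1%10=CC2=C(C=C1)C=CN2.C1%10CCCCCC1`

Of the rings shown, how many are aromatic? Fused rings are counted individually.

The SMILES encodes a six-membered carbon ring with three alternating C=C double bonds, fused to a five-membered ring containing one N–H nitrogen and two C=C double bonds; a seven-membered saturated carbon ring.
The fused 6/5-membered bicyclic (with one N–H) is a single π system with 9 sp² atoms and 10 π electrons from ring double bonds plus a heteroatom lone pair. 10 = 4(2)+2, so the system is aromatic and both rings count as aromatic (indole).
The 7-membered ring has only sp³ atoms, so it is not fully conjugated — not aromatic (cycloheptane).
2 of the 3 rings are aromatic. Total: 2.

2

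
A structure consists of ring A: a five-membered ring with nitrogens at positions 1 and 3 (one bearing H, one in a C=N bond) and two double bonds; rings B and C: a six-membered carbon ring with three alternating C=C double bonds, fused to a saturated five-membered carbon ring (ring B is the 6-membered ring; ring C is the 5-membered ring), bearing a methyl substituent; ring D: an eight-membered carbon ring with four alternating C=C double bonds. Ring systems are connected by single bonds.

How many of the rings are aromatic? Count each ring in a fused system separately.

Ring A is planar and fully conjugated; 2 ring double bonds (4 π electrons) plus a heteroatom lone pair (2) give 6 π electrons. 6 = 4(1)+2, so ring A is aromatic (imidazole).
Ring B is fully conjugated (every ring atom contributes a p orbital); 3 ring double bonds give 6 π electrons. That satisfies 4n+2 with n=1, so ring B is aromatic (benzene ring).
Ring C has three sp³ carbons, so it is not fully conjugated — not aromatic (cyclopentane ring).
Ring D has only sp² ring atoms; a planar conformation would have a fully conjugated π system of 8 electrons. But 8 = 4(2), which is 4n not 4n+2, so ring D is not aromatic (cyclooctatetraene) — cyclooctatetraene distorts into a non-planar tub to avoid antiaromaticity.
Aromatic: A, B. Total: 2.

2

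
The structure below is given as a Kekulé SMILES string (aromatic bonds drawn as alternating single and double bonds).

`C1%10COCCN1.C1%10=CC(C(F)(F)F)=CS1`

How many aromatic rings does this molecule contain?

1

The SMILES encodes a six-membered saturated ring with an oxygen and an N–H nitrogen at positions 1 and 4; a five-membered ring of four carbons and one sulfur, with two C=C double bonds.
The 6-membered ring with one oxygen and one N–H (1,4) has only sp³ atoms, so it is not fully conjugated — not aromatic (morpholine).
The 5-membered ring with one sulfur has a continuous p-orbital overlap around the ring; 2 ring double bonds (4 π electrons) plus a heteroatom lone pair (2) give 6 π electrons. 6 = 4(1)+2, so it is aromatic (thiophene).
1 of the 2 rings is aromatic. Total: 1.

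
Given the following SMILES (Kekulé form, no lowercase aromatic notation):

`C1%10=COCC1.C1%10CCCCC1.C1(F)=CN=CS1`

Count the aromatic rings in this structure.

1

The SMILES encodes a five-membered ring of four carbons and one oxygen, with one C=C double bond and two sp³ carbons; a six-membered saturated carbon ring; a five-membered ring with a sulfur at position 1 and a nitrogen at position 3 (in a C=N bond), with two double bonds.
The 5-membered ring with one oxygen has two sp³ carbons, so it is not fully conjugated — not aromatic (2,3-dihydrofuran).
The 6-membered ring has only sp³ atoms, so it is not fully conjugated — not aromatic (cyclohexane).
The 5-membered ring with one sulfur and one =N– is planar and fully conjugated; 2 ring double bonds (4 π electrons) plus a heteroatom lone pair (2) give 6 π electrons. That satisfies 4n+2 with n=1, so it is aromatic (thiazole).
1 of the 3 rings is aromatic. Total: 1.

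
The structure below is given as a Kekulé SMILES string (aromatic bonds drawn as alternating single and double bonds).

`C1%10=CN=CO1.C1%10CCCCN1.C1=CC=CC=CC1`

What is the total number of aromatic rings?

The SMILES encodes a five-membered ring with an oxygen at position 1 and a nitrogen at position 3 (in a C=N bond), with two double bonds; a six-membered saturated ring of five carbons and one N–H nitrogen; a seven-membered carbon ring with three C=C double bonds and one sp³ carbon.
The 5-membered ring with one oxygen and one =N– is fully conjugated (every ring atom contributes a p orbital); 2 ring double bonds (4 π electrons) plus a heteroatom lone pair (2) give 6 π electrons. Since 6 = 4n+2 (n=1), it is aromatic (oxazole).
The 6-membered ring with one N–H has only sp³ atoms, so it is not fully conjugated — not aromatic (piperidine).
The 7-membered ring has one sp³ carbon, so it is not fully conjugated — not aromatic (cycloheptatriene).
1 of the 3 rings is aromatic. Total: 1.

1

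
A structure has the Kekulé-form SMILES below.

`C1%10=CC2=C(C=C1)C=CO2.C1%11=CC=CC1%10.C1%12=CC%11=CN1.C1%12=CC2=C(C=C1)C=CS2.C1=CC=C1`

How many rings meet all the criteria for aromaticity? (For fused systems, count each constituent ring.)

The SMILES encodes a six-membered carbon ring with three alternating C=C double bonds, fused to a five-membered ring containing one oxygen and two C=C double bonds; a five-membered carbon ring with two conjugated C=C double bonds and one sp³ carbon; a five-membered ring of four carbons and one nitrogen bearing a hydrogen, with two C=C double bonds; a six-membered carbon ring with three alternating C=C double bonds, fused to a five-membered ring containing one sulfur and two C=C double bonds; a four-membered carbon ring with two alternating C=C double bonds.
The fused 6/5-membered bicyclic (with one oxygen) is a single π system with 9 sp² atoms and 10 π electrons from ring double bonds plus a heteroatom lone pair. 10 = 4(2)+2, so the system is aromatic and both rings count as aromatic (benzofuran).
The 5-membered ring has one sp³ carbon, so it is not fully conjugated — not aromatic (cyclopentadiene).
The 5-membered ring with one N–H has a continuous p-orbital overlap around the ring; 2 ring double bonds (4 π electrons) plus a heteroatom lone pair (2) give 6 π electrons. That satisfies 4n+2 with n=1, so it is aromatic (pyrrole).
The fused 6/5-membered bicyclic (with one sulfur) is a single π system with 9 sp² atoms and 10 π electrons from ring double bonds plus a heteroatom lone pair. 10 = 4(2)+2, so the system is aromatic and both rings count as aromatic (benzothiophene).
The 4-membered ring has only sp² ring atoms; a planar conformation would have a fully conjugated π system of 4 electrons. But 4 = 4(1), which is 4n not 4n+2, so it is not aromatic (cyclobutadiene) — cyclobutadiene is antiaromatic and distorts to a rectangle.
5 of the 7 rings are aromatic. Total: 5.

5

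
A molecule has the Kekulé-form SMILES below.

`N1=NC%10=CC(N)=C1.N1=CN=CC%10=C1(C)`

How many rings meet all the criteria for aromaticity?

The SMILES encodes a six-membered ring with two adjacent nitrogens and three alternating double bonds; a six-membered ring with nitrogens at positions 1 and 3 and three alternating double bonds.
The 6-membered ring with two nitrogens (1,2) is fully conjugated (every ring atom contributes a p orbital); 3 ring double bonds give 6 π electrons. That satisfies 4n+2 with n=1, so it is aromatic (pyridazine).
The 6-membered ring with two nitrogens (1,3) has a continuous p-orbital overlap around the ring; 3 ring double bonds give 6 π electrons. Since 6 = 4n+2 (n=1), it is aromatic (pyrimidine).
2 of the 2 rings are aromatic. Total: 2.

2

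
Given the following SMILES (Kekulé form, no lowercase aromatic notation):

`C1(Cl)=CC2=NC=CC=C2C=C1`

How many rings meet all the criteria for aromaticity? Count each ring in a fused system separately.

The SMILES encodes two fused six-membered rings, each with three alternating double bonds; one ring is all carbon and the other has one ring nitrogen.
The fused 6/6-membered bicyclic (with one nitrogen) is a single π system with 10 sp² atoms and 10 π electrons from ring double bonds. 10 = 4(2)+2, so the system is aromatic and both rings count as aromatic (quinoline).
2 of the 2 rings are aromatic. Total: 2.

2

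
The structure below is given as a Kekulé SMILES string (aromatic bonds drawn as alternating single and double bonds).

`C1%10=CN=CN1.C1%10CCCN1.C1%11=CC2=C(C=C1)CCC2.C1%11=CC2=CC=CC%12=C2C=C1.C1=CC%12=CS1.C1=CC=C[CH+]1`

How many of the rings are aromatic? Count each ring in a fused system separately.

The SMILES encodes a five-membered ring with nitrogens at positions 1 and 3 (one bearing H, one in a C=N bond) and two double bonds; a five-membered saturated ring of four carbons and one N–H nitrogen; a six-membered carbon ring with three alternating C=C double bonds, fused to a saturated five-membered carbon ring; two fused six-membered carbon rings, each with three alternating C=C double bonds; a five-membered ring of four carbons and one sulfur, with two C=C double bonds; a five-membered all-carbon ring bearing a positive charge on one carbon, with two C=C double bonds.
The 5-membered ring with two nitrogens (one N–H, one =N–) is planar and fully conjugated; 2 ring double bonds (4 π electrons) plus a heteroatom lone pair (2) give 6 π electrons. 6 = 4(1)+2, so it is aromatic (imidazole).
The 5-membered ring with one N–H has only sp³ atoms, so it is not fully conjugated — not aromatic (pyrrolidine).
The 6-membered ring is planar and fully conjugated; 3 ring double bonds give 6 π electrons. 6 = 4(1)+2, so it is aromatic (benzene ring).
The 5-membered ring has three sp³ carbons, so it is not fully conjugated — not aromatic (cyclopentane ring).
The fused 6/6-membered bicyclic is a single π system with 10 sp² atoms and 10 π electrons from ring double bonds. 10 = 4(2)+2, so the system is aromatic and both rings count as aromatic (naphthalene).
The 5-membered ring with one sulfur has a continuous p-orbital overlap around the ring; 2 ring double bonds (4 π electrons) plus a heteroatom lone pair (2) give 6 π electrons. 6 = 4(1)+2, so it is aromatic (thiophene).
The second 5-membered ring has only sp² ring atoms; a planar conformation would have a fully conjugated π system of 4 electrons. But 4 = 4(1), which is 4n not 4n+2, so it is not aromatic (cyclopentadienyl cation).
5 of the 8 rings are aromatic. Total: 5.

5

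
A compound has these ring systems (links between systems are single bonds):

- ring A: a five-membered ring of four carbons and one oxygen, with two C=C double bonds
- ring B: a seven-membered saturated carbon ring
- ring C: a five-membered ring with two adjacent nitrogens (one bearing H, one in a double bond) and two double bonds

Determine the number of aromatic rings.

2

Ring A has a continuous p-orbital overlap around the ring; 2 ring double bonds (4 π electrons) plus a heteroatom lone pair (2) give 6 π electrons. 6 = 4(1)+2, so ring A is aromatic (furan).
Ring B has only sp³ atoms, so it is not fully conjugated — not aromatic (cycloheptane).
Ring C is planar and fully conjugated; 2 ring double bonds (4 π electrons) plus a heteroatom lone pair (2) give 6 π electrons. 6 = 4(1)+2, so ring C is aromatic (pyrazole).
Aromatic: A, C. Total: 2.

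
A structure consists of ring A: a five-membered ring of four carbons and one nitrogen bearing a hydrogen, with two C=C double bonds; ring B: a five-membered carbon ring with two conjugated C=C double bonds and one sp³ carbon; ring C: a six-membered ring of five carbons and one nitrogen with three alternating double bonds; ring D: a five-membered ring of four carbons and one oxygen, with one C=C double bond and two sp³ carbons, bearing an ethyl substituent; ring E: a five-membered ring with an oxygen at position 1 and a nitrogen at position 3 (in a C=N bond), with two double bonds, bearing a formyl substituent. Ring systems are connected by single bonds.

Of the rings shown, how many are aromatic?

3

Ring A is planar and fully conjugated; 2 ring double bonds (4 π electrons) plus a heteroatom lone pair (2) give 6 π electrons. 6 = 4(1)+2, so ring A is aromatic (pyrrole).
Ring B has one sp³ carbon, so it is not fully conjugated — not aromatic (cyclopentadiene).
Ring C is fully conjugated (every ring atom contributes a p orbital); 3 ring double bonds give 6 π electrons. That satisfies 4n+2 with n=1, so ring C is aromatic (pyridine).
Ring D has two sp³ carbons, so it is not fully conjugated — not aromatic (2,3-dihydrofuran).
Ring E is fully conjugated (every ring atom contributes a p orbital); 2 ring double bonds (4 π electrons) plus a heteroatom lone pair (2) give 6 π electrons. Since 6 = 4n+2 (n=1), ring E is aromatic (oxazole).
Aromatic: A, C, E. Total: 3.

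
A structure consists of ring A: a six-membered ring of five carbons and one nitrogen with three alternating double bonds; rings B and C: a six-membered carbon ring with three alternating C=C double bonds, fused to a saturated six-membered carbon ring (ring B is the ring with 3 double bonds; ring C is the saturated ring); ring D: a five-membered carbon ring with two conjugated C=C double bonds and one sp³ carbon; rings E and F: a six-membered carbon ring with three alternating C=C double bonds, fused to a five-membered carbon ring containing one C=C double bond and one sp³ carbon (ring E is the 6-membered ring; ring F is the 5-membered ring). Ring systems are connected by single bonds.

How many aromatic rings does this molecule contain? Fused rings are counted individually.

3

Ring A is fully conjugated (every ring atom contributes a p orbital); 3 ring double bonds give 6 π electrons. 6 = 4(1)+2, so ring A is aromatic (pyridine).
Ring B has a continuous p-orbital overlap around the ring; 3 ring double bonds give 6 π electrons. Since 6 = 4n+2 (n=1), ring B is aromatic (benzene ring).
Ring C has four sp³ carbons, so it is not fully conjugated — not aromatic (cyclohexane ring).
Ring D has one sp³ carbon, so it is not fully conjugated — not aromatic (cyclopentadiene).
Ring E is planar and fully conjugated; 3 ring double bonds give 6 π electrons. That satisfies 4n+2 with n=1, so ring E is aromatic (benzene ring).
Ring F has one sp³ carbon, so it is not fully conjugated — not aromatic (cyclopentene ring).
Aromatic: A, B, E. Total: 3.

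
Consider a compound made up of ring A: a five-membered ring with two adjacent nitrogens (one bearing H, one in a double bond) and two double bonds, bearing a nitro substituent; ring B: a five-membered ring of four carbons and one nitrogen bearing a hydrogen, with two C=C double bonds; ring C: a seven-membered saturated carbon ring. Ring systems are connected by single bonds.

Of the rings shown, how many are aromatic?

Ring A has a continuous p-orbital overlap around the ring; 2 ring double bonds (4 π electrons) plus a heteroatom lone pair (2) give 6 π electrons. That satisfies 4n+2 with n=1, so ring A is aromatic (pyrazole).
Ring B has a continuous p-orbital overlap around the ring; 2 ring double bonds (4 π electrons) plus a heteroatom lone pair (2) give 6 π electrons. 6 = 4(1)+2, so ring B is aromatic (pyrrole).
Ring C has only sp³ atoms, so it is not fully conjugated — not aromatic (cycloheptane).
Aromatic: A, B. Total: 2.

2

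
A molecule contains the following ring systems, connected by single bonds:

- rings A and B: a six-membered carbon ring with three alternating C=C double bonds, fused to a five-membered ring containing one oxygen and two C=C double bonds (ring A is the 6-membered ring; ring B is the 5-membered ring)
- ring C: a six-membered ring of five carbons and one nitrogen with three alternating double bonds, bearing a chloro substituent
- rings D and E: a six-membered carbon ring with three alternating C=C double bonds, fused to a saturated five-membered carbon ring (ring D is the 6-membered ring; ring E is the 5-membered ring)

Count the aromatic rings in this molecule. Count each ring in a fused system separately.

4

Rings A and B form a fused bicyclic system (with one oxygen) with 9 sp² atoms and 10 π electrons from ring double bonds plus a heteroatom lone pair. 10 = 4(2)+2, so the system is aromatic and both rings count as aromatic (benzofuran).
Ring C has a continuous p-orbital overlap around the ring; 3 ring double bonds give 6 π electrons. That satisfies 4n+2 with n=1, so ring C is aromatic (pyridine).
Ring D is fully conjugated (every ring atom contributes a p orbital); 3 ring double bonds give 6 π electrons. 6 = 4(1)+2, so ring D is aromatic (benzene ring).
Ring E has three sp³ carbons, so it is not fully conjugated — not aromatic (cyclopentane ring).
Aromatic: A, B, C, D. Total: 4.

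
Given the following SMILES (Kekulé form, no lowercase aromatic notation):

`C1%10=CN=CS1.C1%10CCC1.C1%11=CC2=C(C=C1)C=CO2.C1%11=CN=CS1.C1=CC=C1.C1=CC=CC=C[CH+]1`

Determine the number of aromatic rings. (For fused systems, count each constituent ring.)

5

The SMILES encodes a five-membered ring with a sulfur at position 1 and a nitrogen at position 3 (in a C=N bond), with two double bonds; a four-membered saturated carbon ring; a six-membered carbon ring with three alternating C=C double bonds, fused to a five-membered ring containing one oxygen and two C=C double bonds; a five-membered ring with a sulfur at position 1 and a nitrogen at position 3 (in a C=N bond), with two double bonds; a four-membered carbon ring with two alternating C=C double bonds; a seven-membered all-carbon ring bearing a positive charge on one carbon, with three C=C double bonds.
The 5-membered ring with one sulfur and one =N– is planar and fully conjugated; 2 ring double bonds (4 π electrons) plus a heteroatom lone pair (2) give 6 π electrons. That satisfies 4n+2 with n=1, so it is aromatic (thiazole).
The 4-membered ring has only sp³ atoms, so it is not fully conjugated — not aromatic (cyclobutane).
The fused 6/5-membered bicyclic (with one oxygen) is a single π system with 9 sp² atoms and 10 π electrons from ring double bonds plus a heteroatom lone pair. 10 = 4(2)+2, so the system is aromatic and both rings count as aromatic (benzofuran).
The second 5-membered ring with one sulfur and one =N– is fully conjugated (every ring atom contributes a p orbital); 2 ring double bonds (4 π electrons) plus a heteroatom lone pair (2) give 6 π electrons. Since 6 = 4n+2 (n=1), it is aromatic (thiazole).
The second 4-membered ring has only sp² ring atoms; a planar conformation would have a fully conjugated π system of 4 electrons. But 4 = 4(1), which is 4n not 4n+2, so it is not aromatic (cyclobutadiene) — cyclobutadiene is antiaromatic and distorts to a rectangle.
The 7-membered ring has a continuous p-orbital overlap around the ring; 3 ring double bonds (6 π electrons) plus the carbocation's empty p orbital (0, but keeps the ring conjugated) give 6 π electrons. That satisfies 4n+2 with n=1, so it is aromatic (tropylium cation).
5 of the 7 rings are aromatic. Total: 5.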